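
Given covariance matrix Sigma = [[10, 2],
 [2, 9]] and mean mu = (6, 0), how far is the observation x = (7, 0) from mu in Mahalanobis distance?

Step 1 — centre the observation: (x - mu) = (1, 0).

Step 2 — invert Sigma. det(Sigma) = 10·9 - (2)² = 86.
  Sigma^{-1} = (1/det) · [[d, -b], [-b, a]] = [[0.1047, -0.0233],
 [-0.0233, 0.1163]].

Step 3 — form the quadratic (x - mu)^T · Sigma^{-1} · (x - mu):
  Sigma^{-1} · (x - mu) = (0.1047, -0.0233).
  (x - mu)^T · [Sigma^{-1} · (x - mu)] = (1)·(0.1047) + (0)·(-0.0233) = 0.1047.

Step 4 — take square root: d = √(0.1047) ≈ 0.3235.

d(x, mu) = √(0.1047) ≈ 0.3235


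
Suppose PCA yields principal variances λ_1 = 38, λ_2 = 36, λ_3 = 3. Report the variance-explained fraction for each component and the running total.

Step 1 — total variance = trace(Sigma) = Σ λ_i = 38 + 36 + 3 = 77.

Step 2 — fraction explained by component i = λ_i / Σ λ:
  PC1: 38/77 = 0.4935
  PC2: 36/77 = 0.4675
  PC3: 3/77 = 0.039

Step 3 — cumulative fraction after k components = (λ_1 + ... + λ_k) / Σ λ:
  k = 1: 38/77 = 0.4935
  k = 2: (38 + 36)/77 = 74/77 = 0.961
  k = 3: (38 + 36 + 3)/77 = 77/77 = 1

Summary (fraction, with percent):

explained: PC1 0.4935 (49.35%), PC2 0.4675 (46.75%), PC3 0.039 (3.9%);  cumulative: 0.4935, 0.961, 1


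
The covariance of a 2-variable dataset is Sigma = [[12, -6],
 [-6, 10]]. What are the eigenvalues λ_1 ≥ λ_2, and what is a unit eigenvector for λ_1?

Step 1 — characteristic polynomial of 2×2 Sigma:
  det(Sigma - λI) = λ² - trace · λ + det = 0.
  trace = 12 + 10 = 22, det = 12·10 - (-6)² = 84.
Step 2 — discriminant:
  Δ = trace² - 4·det = 484 - 336 = 148.
Step 3 — eigenvalues:
  λ = (trace ± √Δ)/2 = (22 ± 12.1655)/2,
  λ_1 = 17.0828,  λ_2 = 4.9172.

Step 4 — unit eigenvector for λ_1: solve (Sigma - λ_1 I)v = 0. First row:
  (12 - 17.0828)·v_x + (-6)·v_y = 0, i.e. (-5.0828)·v_x + (-6)·v_y = 0,
  so v ∝ (b, λ_1 - a) = (-6, 5.0828); multiply by -1 so the first entry is positive: u = (6, -5.0828).
  ||u|| = √((6)² + (-5.0828)²) = √(61.8345) ≈ 7.8635,
  v_1 = u/||u|| ≈ (0.763, -0.6464) (||v_1|| = 1).

λ_1 = 17.0828,  λ_2 = 4.9172;  v_1 ≈ (0.763, -0.6464)


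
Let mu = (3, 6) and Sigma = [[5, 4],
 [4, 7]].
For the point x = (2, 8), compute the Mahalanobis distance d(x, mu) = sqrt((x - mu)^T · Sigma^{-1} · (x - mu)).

Step 1 — centre the observation: (x - mu) = (-1, 2).

Step 2 — invert Sigma. det(Sigma) = 5·7 - (4)² = 19.
  Sigma^{-1} = (1/det) · [[d, -b], [-b, a]] = [[0.3684, -0.2105],
 [-0.2105, 0.2632]].

Step 3 — form the quadratic (x - mu)^T · Sigma^{-1} · (x - mu):
  Sigma^{-1} · (x - mu) = (-0.7895, 0.7368).
  (x - mu)^T · [Sigma^{-1} · (x - mu)] = (-1)·(-0.7895) + (2)·(0.7368) = 2.2632.

Step 4 — take square root: d = √(2.2632) ≈ 1.5044.

d(x, mu) = √(2.2632) ≈ 1.5044


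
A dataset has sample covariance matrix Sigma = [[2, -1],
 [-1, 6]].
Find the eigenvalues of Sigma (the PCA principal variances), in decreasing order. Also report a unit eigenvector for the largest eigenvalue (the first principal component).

Step 1 — characteristic polynomial of 2×2 Sigma:
  det(Sigma - λI) = λ² - trace · λ + det = 0.
  trace = 2 + 6 = 8, det = 2·6 - (-1)² = 11.
Step 2 — discriminant:
  Δ = trace² - 4·det = 64 - 44 = 20.
Step 3 — eigenvalues:
  λ = (trace ± √Δ)/2 = (8 ± 4.4721)/2,
  λ_1 = 6.2361,  λ_2 = 1.7639.

Step 4 — unit eigenvector for λ_1: solve (Sigma - λ_1 I)v = 0. First row:
  (2 - 6.2361)·v_x + (-1)·v_y = 0, i.e. (-4.2361)·v_x + (-1)·v_y = 0,
  so v ∝ (b, λ_1 - a) = (-1, 4.2361); multiply by -1 so the first entry is positive: u = (1, -4.2361).
  ||u|| = √((1)² + (-4.2361)²) = √(18.9443) ≈ 4.3525,
  v_1 = u/||u|| ≈ (0.2298, -0.9732) (||v_1|| = 1).

λ_1 = 6.2361,  λ_2 = 1.7639;  v_1 ≈ (0.2298, -0.9732)


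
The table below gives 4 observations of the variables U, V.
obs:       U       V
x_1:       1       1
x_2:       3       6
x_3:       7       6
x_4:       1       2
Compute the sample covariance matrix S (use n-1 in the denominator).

Step 1 — column means:
  mean(U) = (1 + 3 + 7 + 1) / 4 = 12/4 = 3
  mean(V) = (1 + 6 + 6 + 2) / 4 = 15/4 = 3.75

Step 2 — sample covariance S[i,j] = (1/(n-1)) · Σ_k (x_{k,i} - mean_i) · (x_{k,j} - mean_j), with n-1 = 3.
  S[U,U] = ((-2)·(-2) + (0)·(0) + (4)·(4) + (-2)·(-2)) / 3 = 24/3 = 8
  S[U,V] = ((-2)·(-2.75) + (0)·(2.25) + (4)·(2.25) + (-2)·(-1.75)) / 3 = 18/3 = 6
  S[V,V] = ((-2.75)·(-2.75) + (2.25)·(2.25) + (2.25)·(2.25) + (-1.75)·(-1.75)) / 3 = 20.75/3 = 6.9167

S is symmetric (S[j,i] = S[i,j]). Assembling:

S = [[8, 6],
 [6, 6.9167]]


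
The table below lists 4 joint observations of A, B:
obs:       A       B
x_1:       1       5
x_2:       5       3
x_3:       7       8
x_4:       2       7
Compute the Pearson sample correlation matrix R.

Step 1 — column means:
  mean(A) = (1 + 5 + 7 + 2) / 4 = 15/4 = 3.75
  mean(B) = (5 + 3 + 8 + 7) / 4 = 23/4 = 5.75

Step 2 — sample variances and covariances s[i,j] = (1/(n-1)) · Σ_k (x_{k,i} - mean_i) · (x_{k,j} - mean_j), with n-1 = 3:
  s[A,A] = ((-2.75)·(-2.75) + (1.25)·(1.25) + (3.25)·(3.25) + (-1.75)·(-1.75)) / 3 = 22.75/3 = 7.5833
  s[A,B] = ((-2.75)·(-0.75) + (1.25)·(-2.75) + (3.25)·(2.25) + (-1.75)·(1.25)) / 3 = 3.75/3 = 1.25
  s[B,B] = ((-0.75)·(-0.75) + (-2.75)·(-2.75) + (2.25)·(2.25) + (1.25)·(1.25)) / 3 = 14.75/3 = 4.9167
  Sample standard deviations s_i = √(s[i,i]):
  s(A) = √(7.5833) = 2.7538
  s(B) = √(4.9167) = 2.2174

Step 3 — r_{ij} = s_{ij} / (s_i · s_j):
  r[A,A] = 1 (diagonal).
  r[A,B] = 1.25 / (2.7538 · 2.2174) = 1.25 / 6.1061 = 0.2047
  r[B,B] = 1 (diagonal).

R is symmetric with unit diagonal. Assembling:

R = [[1, 0.2047],
 [0.2047, 1]]


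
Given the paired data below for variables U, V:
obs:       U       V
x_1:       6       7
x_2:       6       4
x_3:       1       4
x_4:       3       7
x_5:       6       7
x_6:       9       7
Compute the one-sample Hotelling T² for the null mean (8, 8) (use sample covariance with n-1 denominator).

Step 1 — sample mean vector:
  mean(U) = (6 + 6 + 1 + 3 + 6 + 9) / 6 = 31/6 = 5.1667
  mean(V) = (7 + 4 + 4 + 7 + 7 + 7) / 6 = 36/6 = 6
  x̄ = (5.1667, 6),  deviation x̄ - mu_0 = (5.1667, 6) - (8, 8) = (-2.8333, -2).

Step 2 — sample covariance matrix, S[i,j] = (1/(n-1)) · Σ_k (x_{k,i} - mean_i) · (x_{k,j} - mean_j), divisor n-1 = 5:
  S[U,U] = ((0.8333)·(0.8333) + (0.8333)·(0.8333) + (-4.1667)·(-4.1667) + (-2.1667)·(-2.1667) + (0.8333)·(0.8333) + (3.8333)·(3.8333)) / 5 = 38.8333/5 = 7.7667
  S[U,V] = ((0.8333)·(1) + (0.8333)·(-2) + (-4.1667)·(-2) + (-2.1667)·(1) + (0.8333)·(1) + (3.8333)·(1)) / 5 = 10/5 = 2
  S[V,V] = ((1)·(1) + (-2)·(-2) + (-2)·(-2) + (1)·(1) + (1)·(1) + (1)·(1)) / 5 = 12/5 = 2.4
  S = [[7.7667, 2],
 [2, 2.4]].

Step 3 — invert S. det(S) = 7.7667·2.4 - (2)² = 14.64.
  S^{-1} = (1/det) · [[d, -b], [-b, a]] = [[0.1639, -0.1366],
 [-0.1366, 0.5305]].

Step 4 — quadratic form (x̄ - mu_0)^T · S^{-1} · (x̄ - mu_0):
  S^{-1} · (x̄ - mu_0) = (-0.1913, -0.674),
  (x̄ - mu_0)^T · [...] = (-2.8333)·(-0.1913) + (-2)·(-0.674) = 1.8898.

Step 5 — scale by n: T² = 6 · 1.8898 = 11.3388.

T² ≈ 11.3388


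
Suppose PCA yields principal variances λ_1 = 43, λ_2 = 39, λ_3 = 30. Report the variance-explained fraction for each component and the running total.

Step 1 — total variance = trace(Sigma) = Σ λ_i = 43 + 39 + 30 = 112.

Step 2 — fraction explained by component i = λ_i / Σ λ:
  PC1: 43/112 = 0.3839
  PC2: 39/112 = 0.3482
  PC3: 30/112 = 0.2679

Step 3 — cumulative fraction after k components = (λ_1 + ... + λ_k) / Σ λ:
  k = 1: 43/112 = 0.3839
  k = 2: (43 + 39)/112 = 82/112 = 0.7321
  k = 3: (43 + 39 + 30)/112 = 112/112 = 1

Summary (fraction, with percent):

explained: PC1 0.3839 (38.39%), PC2 0.3482 (34.82%), PC3 0.2679 (26.79%);  cumulative: 0.3839, 0.7321, 1


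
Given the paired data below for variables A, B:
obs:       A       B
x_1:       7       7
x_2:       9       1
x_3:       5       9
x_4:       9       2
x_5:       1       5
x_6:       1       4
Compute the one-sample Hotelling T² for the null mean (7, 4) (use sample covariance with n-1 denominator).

Step 1 — sample mean vector:
  mean(A) = (7 + 9 + 5 + 9 + 1 + 1) / 6 = 32/6 = 5.3333
  mean(B) = (7 + 1 + 9 + 2 + 5 + 4) / 6 = 28/6 = 4.6667
  x̄ = (5.3333, 4.6667),  deviation x̄ - mu_0 = (5.3333, 4.6667) - (7, 4) = (-1.6667, 0.6667).

Step 2 — sample covariance matrix, S[i,j] = (1/(n-1)) · Σ_k (x_{k,i} - mean_i) · (x_{k,j} - mean_j), divisor n-1 = 5:
  S[A,A] = ((1.6667)·(1.6667) + (3.6667)·(3.6667) + (-0.3333)·(-0.3333) + (3.6667)·(3.6667) + (-4.3333)·(-4.3333) + (-4.3333)·(-4.3333)) / 5 = 67.3333/5 = 13.4667
  S[A,B] = ((1.6667)·(2.3333) + (3.6667)·(-3.6667) + (-0.3333)·(4.3333) + (3.6667)·(-2.6667) + (-4.3333)·(0.3333) + (-4.3333)·(-0.6667)) / 5 = -19.3333/5 = -3.8667
  S[B,B] = ((2.3333)·(2.3333) + (-3.6667)·(-3.6667) + (4.3333)·(4.3333) + (-2.6667)·(-2.6667) + (0.3333)·(0.3333) + (-0.6667)·(-0.6667)) / 5 = 45.3333/5 = 9.0667
  S = [[13.4667, -3.8667],
 [-3.8667, 9.0667]].

Step 3 — invert S. det(S) = 13.4667·9.0667 - (-3.8667)² = 107.1467.
  S^{-1} = (1/det) · [[d, -b], [-b, a]] = [[0.0846, 0.0361],
 [0.0361, 0.1257]].

Step 4 — quadratic form (x̄ - mu_0)^T · S^{-1} · (x̄ - mu_0):
  S^{-1} · (x̄ - mu_0) = (-0.117, 0.0236),
  (x̄ - mu_0)^T · [...] = (-1.6667)·(-0.117) + (0.6667)·(0.0236) = 0.2107.

Step 5 — scale by n: T² = 6 · 0.2107 = 1.2643.

T² ≈ 1.2643


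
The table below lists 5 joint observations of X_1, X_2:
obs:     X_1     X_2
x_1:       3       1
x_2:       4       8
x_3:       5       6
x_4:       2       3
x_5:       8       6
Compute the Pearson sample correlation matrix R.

Step 1 — column means:
  mean(X_1) = (3 + 4 + 5 + 2 + 8) / 5 = 22/5 = 4.4
  mean(X_2) = (1 + 8 + 6 + 3 + 6) / 5 = 24/5 = 4.8

Step 2 — sample variances and covariances s[i,j] = (1/(n-1)) · Σ_k (x_{k,i} - mean_i) · (x_{k,j} - mean_j), with n-1 = 4:
  s[X_1,X_1] = ((-1.4)·(-1.4) + (-0.4)·(-0.4) + (0.6)·(0.6) + (-2.4)·(-2.4) + (3.6)·(3.6)) / 4 = 21.2/4 = 5.3
  s[X_1,X_2] = ((-1.4)·(-3.8) + (-0.4)·(3.2) + (0.6)·(1.2) + (-2.4)·(-1.8) + (3.6)·(1.2)) / 4 = 13.4/4 = 3.35
  s[X_2,X_2] = ((-3.8)·(-3.8) + (3.2)·(3.2) + (1.2)·(1.2) + (-1.8)·(-1.8) + (1.2)·(1.2)) / 4 = 30.8/4 = 7.7
  Sample standard deviations s_i = √(s[i,i]):
  s(X_1) = √(5.3) = 2.3022
  s(X_2) = √(7.7) = 2.7749

Step 3 — r_{ij} = s_{ij} / (s_i · s_j):
  r[X_1,X_1] = 1 (diagonal).
  r[X_1,X_2] = 3.35 / (2.3022 · 2.7749) = 3.35 / 6.3883 = 0.5244
  r[X_2,X_2] = 1 (diagonal).

R is symmetric with unit diagonal. Assembling:

R = [[1, 0.5244],
 [0.5244, 1]]


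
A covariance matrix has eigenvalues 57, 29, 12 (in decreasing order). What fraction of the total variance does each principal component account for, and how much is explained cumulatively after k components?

Step 1 — total variance = trace(Sigma) = Σ λ_i = 57 + 29 + 12 = 98.

Step 2 — fraction explained by component i = λ_i / Σ λ:
  PC1: 57/98 = 0.5816
  PC2: 29/98 = 0.2959
  PC3: 12/98 = 0.1224

Step 3 — cumulative fraction after k components = (λ_1 + ... + λ_k) / Σ λ:
  k = 1: 57/98 = 0.5816
  k = 2: (57 + 29)/98 = 86/98 = 0.8776
  k = 3: (57 + 29 + 12)/98 = 98/98 = 1

Summary (fraction, with percent):

explained: PC1 0.5816 (58.16%), PC2 0.2959 (29.59%), PC3 0.1224 (12.24%);  cumulative: 0.5816, 0.8776, 1


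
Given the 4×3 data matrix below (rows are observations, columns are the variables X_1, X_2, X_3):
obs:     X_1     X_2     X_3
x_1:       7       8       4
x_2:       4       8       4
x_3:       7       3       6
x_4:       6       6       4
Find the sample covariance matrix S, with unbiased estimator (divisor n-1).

Step 1 — column means:
  mean(X_1) = (7 + 4 + 7 + 6) / 4 = 24/4 = 6
  mean(X_2) = (8 + 8 + 3 + 6) / 4 = 25/4 = 6.25
  mean(X_3) = (4 + 4 + 6 + 4) / 4 = 18/4 = 4.5

Step 2 — sample covariance S[i,j] = (1/(n-1)) · Σ_k (x_{k,i} - mean_i) · (x_{k,j} - mean_j), with n-1 = 3.
  S[X_1,X_1] = ((1)·(1) + (-2)·(-2) + (1)·(1) + (0)·(0)) / 3 = 6/3 = 2
  S[X_1,X_2] = ((1)·(1.75) + (-2)·(1.75) + (1)·(-3.25) + (0)·(-0.25)) / 3 = -5/3 = -1.6667
  S[X_1,X_3] = ((1)·(-0.5) + (-2)·(-0.5) + (1)·(1.5) + (0)·(-0.5)) / 3 = 2/3 = 0.6667
  S[X_2,X_2] = ((1.75)·(1.75) + (1.75)·(1.75) + (-3.25)·(-3.25) + (-0.25)·(-0.25)) / 3 = 16.75/3 = 5.5833
  S[X_2,X_3] = ((1.75)·(-0.5) + (1.75)·(-0.5) + (-3.25)·(1.5) + (-0.25)·(-0.5)) / 3 = -6.5/3 = -2.1667
  S[X_3,X_3] = ((-0.5)·(-0.5) + (-0.5)·(-0.5) + (1.5)·(1.5) + (-0.5)·(-0.5)) / 3 = 3/3 = 1

S is symmetric (S[j,i] = S[i,j]). Assembling:

S = [[2, -1.6667, 0.6667],
 [-1.6667, 5.5833, -2.1667],
 [0.6667, -2.1667, 1]]


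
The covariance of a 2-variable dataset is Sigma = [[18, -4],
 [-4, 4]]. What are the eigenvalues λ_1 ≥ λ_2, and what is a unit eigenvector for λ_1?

Step 1 — characteristic polynomial of 2×2 Sigma:
  det(Sigma - λI) = λ² - trace · λ + det = 0.
  trace = 18 + 4 = 22, det = 18·4 - (-4)² = 56.
Step 2 — discriminant:
  Δ = trace² - 4·det = 484 - 224 = 260.
Step 3 — eigenvalues:
  λ = (trace ± √Δ)/2 = (22 ± 16.1245)/2,
  λ_1 = 19.0623,  λ_2 = 2.9377.

Step 4 — unit eigenvector for λ_1: solve (Sigma - λ_1 I)v = 0. First row:
  (18 - 19.0623)·v_x + (-4)·v_y = 0, i.e. (-1.0623)·v_x + (-4)·v_y = 0,
  so v ∝ (b, λ_1 - a) = (-4, 1.0623); multiply by -1 so the first entry is positive: u = (4, -1.0623).
  ||u|| = √((4)² + (-1.0623)²) = √(17.1284) ≈ 4.1386,
  v_1 = u/||u|| ≈ (0.9665, -0.2567) (||v_1|| = 1).

λ_1 = 19.0623,  λ_2 = 2.9377;  v_1 ≈ (0.9665, -0.2567)


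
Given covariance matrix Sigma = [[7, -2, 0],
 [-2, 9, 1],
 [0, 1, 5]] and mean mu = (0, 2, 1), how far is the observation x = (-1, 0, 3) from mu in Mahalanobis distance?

Step 1 — centre the observation: (x - mu) = (-1, -2, 2).

Step 2 — invert Sigma (cofactor / det for 3×3, or solve directly):
  Sigma^{-1} = [[0.1528, 0.0347, -0.0069],
 [0.0347, 0.1215, -0.0243],
 [-0.0069, -0.0243, 0.2049]].

Step 3 — form the quadratic (x - mu)^T · Sigma^{-1} · (x - mu):
  Sigma^{-1} · (x - mu) = (-0.2361, -0.3264, 0.4653).
  (x - mu)^T · [Sigma^{-1} · (x - mu)] = (-1)·(-0.2361) + (-2)·(-0.3264) + (2)·(0.4653) = 1.8194.

Step 4 — take square root: d = √(1.8194) ≈ 1.3489.

d(x, mu) = √(1.8194) ≈ 1.3489


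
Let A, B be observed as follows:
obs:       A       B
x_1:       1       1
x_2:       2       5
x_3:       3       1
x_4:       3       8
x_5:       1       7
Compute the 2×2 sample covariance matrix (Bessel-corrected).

Step 1 — column means:
  mean(A) = (1 + 2 + 3 + 3 + 1) / 5 = 10/5 = 2
  mean(B) = (1 + 5 + 1 + 8 + 7) / 5 = 22/5 = 4.4

Step 2 — sample covariance S[i,j] = (1/(n-1)) · Σ_k (x_{k,i} - mean_i) · (x_{k,j} - mean_j), with n-1 = 4.
  S[A,A] = ((-1)·(-1) + (0)·(0) + (1)·(1) + (1)·(1) + (-1)·(-1)) / 4 = 4/4 = 1
  S[A,B] = ((-1)·(-3.4) + (0)·(0.6) + (1)·(-3.4) + (1)·(3.6) + (-1)·(2.6)) / 4 = 1/4 = 0.25
  S[B,B] = ((-3.4)·(-3.4) + (0.6)·(0.6) + (-3.4)·(-3.4) + (3.6)·(3.6) + (2.6)·(2.6)) / 4 = 43.2/4 = 10.8

S is symmetric (S[j,i] = S[i,j]). Assembling:

S = [[1, 0.25],
 [0.25, 10.8]]


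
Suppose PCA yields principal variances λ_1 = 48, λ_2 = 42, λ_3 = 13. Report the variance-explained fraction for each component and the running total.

Step 1 — total variance = trace(Sigma) = Σ λ_i = 48 + 42 + 13 = 103.

Step 2 — fraction explained by component i = λ_i / Σ λ:
  PC1: 48/103 = 0.466
  PC2: 42/103 = 0.4078
  PC3: 13/103 = 0.1262

Step 3 — cumulative fraction after k components = (λ_1 + ... + λ_k) / Σ λ:
  k = 1: 48/103 = 0.466
  k = 2: (48 + 42)/103 = 90/103 = 0.8738
  k = 3: (48 + 42 + 13)/103 = 103/103 = 1

Summary (fraction, with percent):

explained: PC1 0.466 (46.6%), PC2 0.4078 (40.78%), PC3 0.1262 (12.62%);  cumulative: 0.466, 0.8738, 1


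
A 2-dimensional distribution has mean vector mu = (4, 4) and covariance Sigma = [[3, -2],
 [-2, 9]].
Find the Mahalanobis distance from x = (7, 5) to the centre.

Step 1 — centre the observation: (x - mu) = (3, 1).

Step 2 — invert Sigma. det(Sigma) = 3·9 - (-2)² = 23.
  Sigma^{-1} = (1/det) · [[d, -b], [-b, a]] = [[0.3913, 0.087],
 [0.087, 0.1304]].

Step 3 — form the quadratic (x - mu)^T · Sigma^{-1} · (x - mu):
  Sigma^{-1} · (x - mu) = (1.2609, 0.3913).
  (x - mu)^T · [Sigma^{-1} · (x - mu)] = (3)·(1.2609) + (1)·(0.3913) = 4.1739.

Step 4 — take square root: d = √(4.1739) ≈ 2.043.

d(x, mu) = √(4.1739) ≈ 2.043


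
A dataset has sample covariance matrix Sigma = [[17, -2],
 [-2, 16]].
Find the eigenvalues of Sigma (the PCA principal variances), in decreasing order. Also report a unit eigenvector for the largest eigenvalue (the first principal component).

Step 1 — characteristic polynomial of 2×2 Sigma:
  det(Sigma - λI) = λ² - trace · λ + det = 0.
  trace = 17 + 16 = 33, det = 17·16 - (-2)² = 268.
Step 2 — discriminant:
  Δ = trace² - 4·det = 1089 - 1072 = 17.
Step 3 — eigenvalues:
  λ = (trace ± √Δ)/2 = (33 ± 4.1231)/2,
  λ_1 = 18.5616,  λ_2 = 14.4384.

Step 4 — unit eigenvector for λ_1: solve (Sigma - λ_1 I)v = 0. First row:
  (17 - 18.5616)·v_x + (-2)·v_y = 0, i.e. (-1.5616)·v_x + (-2)·v_y = 0,
  so v ∝ (b, λ_1 - a) = (-2, 1.5616); multiply by -1 so the first entry is positive: u = (2, -1.5616).
  ||u|| = √((2)² + (-1.5616)²) = √(6.4384) ≈ 2.5374,
  v_1 = u/||u|| ≈ (0.7882, -0.6154) (||v_1|| = 1).

λ_1 = 18.5616,  λ_2 = 14.4384;  v_1 ≈ (0.7882, -0.6154)


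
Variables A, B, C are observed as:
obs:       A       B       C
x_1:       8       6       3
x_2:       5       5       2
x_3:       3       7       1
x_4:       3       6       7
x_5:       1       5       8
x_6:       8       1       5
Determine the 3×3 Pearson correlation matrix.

Step 1 — column means:
  mean(A) = (8 + 5 + 3 + 3 + 1 + 8) / 6 = 28/6 = 4.6667
  mean(B) = (6 + 5 + 7 + 6 + 5 + 1) / 6 = 30/6 = 5
  mean(C) = (3 + 2 + 1 + 7 + 8 + 5) / 6 = 26/6 = 4.3333

Step 2 — sample variances and covariances s[i,j] = (1/(n-1)) · Σ_k (x_{k,i} - mean_i) · (x_{k,j} - mean_j), with n-1 = 5:
  s[A,A] = ((3.3333)·(3.3333) + (0.3333)·(0.3333) + (-1.6667)·(-1.6667) + (-1.6667)·(-1.6667) + (-3.6667)·(-3.6667) + (3.3333)·(3.3333)) / 5 = 41.3333/5 = 8.2667
  s[A,B] = ((3.3333)·(1) + (0.3333)·(0) + (-1.6667)·(2) + (-1.6667)·(1) + (-3.6667)·(0) + (3.3333)·(-4)) / 5 = -15/5 = -3
  s[A,C] = ((3.3333)·(-1.3333) + (0.3333)·(-2.3333) + (-1.6667)·(-3.3333) + (-1.6667)·(2.6667) + (-3.6667)·(3.6667) + (3.3333)·(0.6667)) / 5 = -15.3333/5 = -3.0667
  s[B,B] = ((1)·(1) + (0)·(0) + (2)·(2) + (1)·(1) + (0)·(0) + (-4)·(-4)) / 5 = 22/5 = 4.4
  s[B,C] = ((1)·(-1.3333) + (0)·(-2.3333) + (2)·(-3.3333) + (1)·(2.6667) + (0)·(3.6667) + (-4)·(0.6667)) / 5 = -8/5 = -1.6
  s[C,C] = ((-1.3333)·(-1.3333) + (-2.3333)·(-2.3333) + (-3.3333)·(-3.3333) + (2.6667)·(2.6667) + (3.6667)·(3.6667) + (0.6667)·(0.6667)) / 5 = 39.3333/5 = 7.8667
  Sample standard deviations s_i = √(s[i,i]):
  s(A) = √(8.2667) = 2.8752
  s(B) = √(4.4) = 2.0976
  s(C) = √(7.8667) = 2.8048

Step 3 — r_{ij} = s_{ij} / (s_i · s_j):
  r[A,A] = 1 (diagonal).
  r[A,B] = -3 / (2.8752 · 2.0976) = -3 / 6.031 = -0.4974
  r[A,C] = -3.0667 / (2.8752 · 2.8048) = -3.0667 / 8.0642 = -0.3803
  r[B,B] = 1 (diagonal).
  r[B,C] = -1.6 / (2.0976 · 2.8048) = -1.6 / 5.8833 = -0.272
  r[C,C] = 1 (diagonal).

R is symmetric with unit diagonal. Assembling:

R = [[1, -0.4974, -0.3803],
 [-0.4974, 1, -0.272],
 [-0.3803, -0.272, 1]]


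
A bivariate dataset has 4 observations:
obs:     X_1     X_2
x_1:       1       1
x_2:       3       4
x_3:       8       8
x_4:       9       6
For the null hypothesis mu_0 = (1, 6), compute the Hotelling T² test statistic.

Step 1 — sample mean vector:
  mean(X_1) = (1 + 3 + 8 + 9) / 4 = 21/4 = 5.25
  mean(X_2) = (1 + 4 + 8 + 6) / 4 = 19/4 = 4.75
  x̄ = (5.25, 4.75),  deviation x̄ - mu_0 = (5.25, 4.75) - (1, 6) = (4.25, -1.25).

Step 2 — sample covariance matrix, S[i,j] = (1/(n-1)) · Σ_k (x_{k,i} - mean_i) · (x_{k,j} - mean_j), divisor n-1 = 3:
  S[X_1,X_1] = ((-4.25)·(-4.25) + (-2.25)·(-2.25) + (2.75)·(2.75) + (3.75)·(3.75)) / 3 = 44.75/3 = 14.9167
  S[X_1,X_2] = ((-4.25)·(-3.75) + (-2.25)·(-0.75) + (2.75)·(3.25) + (3.75)·(1.25)) / 3 = 31.25/3 = 10.4167
  S[X_2,X_2] = ((-3.75)·(-3.75) + (-0.75)·(-0.75) + (3.25)·(3.25) + (1.25)·(1.25)) / 3 = 26.75/3 = 8.9167
  S = [[14.9167, 10.4167],
 [10.4167, 8.9167]].

Step 3 — invert S. det(S) = 14.9167·8.9167 - (10.4167)² = 24.5.
  S^{-1} = (1/det) · [[d, -b], [-b, a]] = [[0.3639, -0.4252],
 [-0.4252, 0.6088]].

Step 4 — quadratic form (x̄ - mu_0)^T · S^{-1} · (x̄ - mu_0):
  S^{-1} · (x̄ - mu_0) = (2.0782, -2.568),
  (x̄ - mu_0)^T · [...] = (4.25)·(2.0782) + (-1.25)·(-2.568) = 12.0425.

Step 5 — scale by n: T² = 4 · 12.0425 = 48.1701.

T² ≈ 48.1701


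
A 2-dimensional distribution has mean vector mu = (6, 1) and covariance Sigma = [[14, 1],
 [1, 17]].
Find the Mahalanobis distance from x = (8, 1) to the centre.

Step 1 — centre the observation: (x - mu) = (2, 0).

Step 2 — invert Sigma. det(Sigma) = 14·17 - (1)² = 237.
  Sigma^{-1} = (1/det) · [[d, -b], [-b, a]] = [[0.0717, -0.0042],
 [-0.0042, 0.0591]].

Step 3 — form the quadratic (x - mu)^T · Sigma^{-1} · (x - mu):
  Sigma^{-1} · (x - mu) = (0.1435, -0.0084).
  (x - mu)^T · [Sigma^{-1} · (x - mu)] = (2)·(0.1435) + (0)·(-0.0084) = 0.2869.

Step 4 — take square root: d = √(0.2869) ≈ 0.5356.

d(x, mu) = √(0.2869) ≈ 0.5356


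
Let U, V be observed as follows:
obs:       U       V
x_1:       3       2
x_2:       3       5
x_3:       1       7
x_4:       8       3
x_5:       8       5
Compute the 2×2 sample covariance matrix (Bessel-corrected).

Step 1 — column means:
  mean(U) = (3 + 3 + 1 + 8 + 8) / 5 = 23/5 = 4.6
  mean(V) = (2 + 5 + 7 + 3 + 5) / 5 = 22/5 = 4.4

Step 2 — sample covariance S[i,j] = (1/(n-1)) · Σ_k (x_{k,i} - mean_i) · (x_{k,j} - mean_j), with n-1 = 4.
  S[U,U] = ((-1.6)·(-1.6) + (-1.6)·(-1.6) + (-3.6)·(-3.6) + (3.4)·(3.4) + (3.4)·(3.4)) / 4 = 41.2/4 = 10.3
  S[U,V] = ((-1.6)·(-2.4) + (-1.6)·(0.6) + (-3.6)·(2.6) + (3.4)·(-1.4) + (3.4)·(0.6)) / 4 = -9.2/4 = -2.3
  S[V,V] = ((-2.4)·(-2.4) + (0.6)·(0.6) + (2.6)·(2.6) + (-1.4)·(-1.4) + (0.6)·(0.6)) / 4 = 15.2/4 = 3.8

S is symmetric (S[j,i] = S[i,j]). Assembling:

S = [[10.3, -2.3],
 [-2.3, 3.8]]


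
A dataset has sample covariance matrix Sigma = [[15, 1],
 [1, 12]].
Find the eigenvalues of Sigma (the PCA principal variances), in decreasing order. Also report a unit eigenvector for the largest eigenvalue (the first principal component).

Step 1 — characteristic polynomial of 2×2 Sigma:
  det(Sigma - λI) = λ² - trace · λ + det = 0.
  trace = 15 + 12 = 27, det = 15·12 - (1)² = 179.
Step 2 — discriminant:
  Δ = trace² - 4·det = 729 - 716 = 13.
Step 3 — eigenvalues:
  λ = (trace ± √Δ)/2 = (27 ± 3.6056)/2,
  λ_1 = 15.3028,  λ_2 = 11.6972.

Step 4 — unit eigenvector for λ_1: solve (Sigma - λ_1 I)v = 0. First row:
  (15 - 15.3028)·v_x + (1)·v_y = 0, i.e. (-0.3028)·v_x + (1)·v_y = 0,
  so v ∝ (b, λ_1 - a) = (1, 0.3028) = u.
  ||u|| = √((1)² + (0.3028)²) = √(1.0917) ≈ 1.0448,
  v_1 = u/||u|| ≈ (0.9571, 0.2898) (||v_1|| = 1).

λ_1 = 15.3028,  λ_2 = 11.6972;  v_1 ≈ (0.9571, 0.2898)


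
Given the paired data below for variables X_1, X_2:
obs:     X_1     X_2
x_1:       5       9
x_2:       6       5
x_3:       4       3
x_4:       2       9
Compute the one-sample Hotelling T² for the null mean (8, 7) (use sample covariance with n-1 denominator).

Step 1 — sample mean vector:
  mean(X_1) = (5 + 6 + 4 + 2) / 4 = 17/4 = 4.25
  mean(X_2) = (9 + 5 + 3 + 9) / 4 = 26/4 = 6.5
  x̄ = (4.25, 6.5),  deviation x̄ - mu_0 = (4.25, 6.5) - (8, 7) = (-3.75, -0.5).

Step 2 — sample covariance matrix, S[i,j] = (1/(n-1)) · Σ_k (x_{k,i} - mean_i) · (x_{k,j} - mean_j), divisor n-1 = 3:
  S[X_1,X_1] = ((0.75)·(0.75) + (1.75)·(1.75) + (-0.25)·(-0.25) + (-2.25)·(-2.25)) / 3 = 8.75/3 = 2.9167
  S[X_1,X_2] = ((0.75)·(2.5) + (1.75)·(-1.5) + (-0.25)·(-3.5) + (-2.25)·(2.5)) / 3 = -5.5/3 = -1.8333
  S[X_2,X_2] = ((2.5)·(2.5) + (-1.5)·(-1.5) + (-3.5)·(-3.5) + (2.5)·(2.5)) / 3 = 27/3 = 9
  S = [[2.9167, -1.8333],
 [-1.8333, 9]].

Step 3 — invert S. det(S) = 2.9167·9 - (-1.8333)² = 22.8889.
  S^{-1} = (1/det) · [[d, -b], [-b, a]] = [[0.3932, 0.0801],
 [0.0801, 0.1274]].

Step 4 — quadratic form (x̄ - mu_0)^T · S^{-1} · (x̄ - mu_0):
  S^{-1} · (x̄ - mu_0) = (-1.5146, -0.3641),
  (x̄ - mu_0)^T · [...] = (-3.75)·(-1.5146) + (-0.5)·(-0.3641) = 5.8617.

Step 5 — scale by n: T² = 4 · 5.8617 = 23.4466.

T² ≈ 23.4466


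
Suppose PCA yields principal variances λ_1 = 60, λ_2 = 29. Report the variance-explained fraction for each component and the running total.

Step 1 — total variance = trace(Sigma) = Σ λ_i = 60 + 29 = 89.

Step 2 — fraction explained by component i = λ_i / Σ λ:
  PC1: 60/89 = 0.6742
  PC2: 29/89 = 0.3258

Step 3 — cumulative fraction after k components = (λ_1 + ... + λ_k) / Σ λ:
  k = 1: 60/89 = 0.6742
  k = 2: (60 + 29)/89 = 89/89 = 1

Summary (fraction, with percent):

explained: PC1 0.6742 (67.42%), PC2 0.3258 (32.58%);  cumulative: 0.6742, 1


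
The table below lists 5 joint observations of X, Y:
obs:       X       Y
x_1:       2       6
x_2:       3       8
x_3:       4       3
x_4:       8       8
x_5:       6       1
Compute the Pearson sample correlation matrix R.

Step 1 — column means:
  mean(X) = (2 + 3 + 4 + 8 + 6) / 5 = 23/5 = 4.6
  mean(Y) = (6 + 8 + 3 + 8 + 1) / 5 = 26/5 = 5.2

Step 2 — sample variances and covariances s[i,j] = (1/(n-1)) · Σ_k (x_{k,i} - mean_i) · (x_{k,j} - mean_j), with n-1 = 4:
  s[X,X] = ((-2.6)·(-2.6) + (-1.6)·(-1.6) + (-0.6)·(-0.6) + (3.4)·(3.4) + (1.4)·(1.4)) / 4 = 23.2/4 = 5.8
  s[X,Y] = ((-2.6)·(0.8) + (-1.6)·(2.8) + (-0.6)·(-2.2) + (3.4)·(2.8) + (1.4)·(-4.2)) / 4 = -1.6/4 = -0.4
  s[Y,Y] = ((0.8)·(0.8) + (2.8)·(2.8) + (-2.2)·(-2.2) + (2.8)·(2.8) + (-4.2)·(-4.2)) / 4 = 38.8/4 = 9.7
  Sample standard deviations s_i = √(s[i,i]):
  s(X) = √(5.8) = 2.4083
  s(Y) = √(9.7) = 3.1145

Step 3 — r_{ij} = s_{ij} / (s_i · s_j):
  r[X,X] = 1 (diagonal).
  r[X,Y] = -0.4 / (2.4083 · 3.1145) = -0.4 / 7.5007 = -0.0533
  r[Y,Y] = 1 (diagonal).

R is symmetric with unit diagonal. Assembling:

R = [[1, -0.0533],
 [-0.0533, 1]]


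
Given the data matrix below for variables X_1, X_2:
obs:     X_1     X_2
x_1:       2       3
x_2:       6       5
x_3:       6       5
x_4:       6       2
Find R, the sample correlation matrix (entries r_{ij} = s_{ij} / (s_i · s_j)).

Step 1 — column means:
  mean(X_1) = (2 + 6 + 6 + 6) / 4 = 20/4 = 5
  mean(X_2) = (3 + 5 + 5 + 2) / 4 = 15/4 = 3.75

Step 2 — sample variances and covariances s[i,j] = (1/(n-1)) · Σ_k (x_{k,i} - mean_i) · (x_{k,j} - mean_j), with n-1 = 3:
  s[X_1,X_1] = ((-3)·(-3) + (1)·(1) + (1)·(1) + (1)·(1)) / 3 = 12/3 = 4
  s[X_1,X_2] = ((-3)·(-0.75) + (1)·(1.25) + (1)·(1.25) + (1)·(-1.75)) / 3 = 3/3 = 1
  s[X_2,X_2] = ((-0.75)·(-0.75) + (1.25)·(1.25) + (1.25)·(1.25) + (-1.75)·(-1.75)) / 3 = 6.75/3 = 2.25
  Sample standard deviations s_i = √(s[i,i]):
  s(X_1) = √(4) = 2
  s(X_2) = √(2.25) = 1.5

Step 3 — r_{ij} = s_{ij} / (s_i · s_j):
  r[X_1,X_1] = 1 (diagonal).
  r[X_1,X_2] = 1 / (2 · 1.5) = 1 / 3 = 0.3333
  r[X_2,X_2] = 1 (diagonal).

R is symmetric with unit diagonal. Assembling:

R = [[1, 0.3333],
 [0.3333, 1]]


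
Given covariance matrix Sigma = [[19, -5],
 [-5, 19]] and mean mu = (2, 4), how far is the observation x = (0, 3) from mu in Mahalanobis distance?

Step 1 — centre the observation: (x - mu) = (-2, -1).

Step 2 — invert Sigma. det(Sigma) = 19·19 - (-5)² = 336.
  Sigma^{-1} = (1/det) · [[d, -b], [-b, a]] = [[0.0565, 0.0149],
 [0.0149, 0.0565]].

Step 3 — form the quadratic (x - mu)^T · Sigma^{-1} · (x - mu):
  Sigma^{-1} · (x - mu) = (-0.128, -0.0863).
  (x - mu)^T · [Sigma^{-1} · (x - mu)] = (-2)·(-0.128) + (-1)·(-0.0863) = 0.3423.

Step 4 — take square root: d = √(0.3423) ≈ 0.585.

d(x, mu) = √(0.3423) ≈ 0.585


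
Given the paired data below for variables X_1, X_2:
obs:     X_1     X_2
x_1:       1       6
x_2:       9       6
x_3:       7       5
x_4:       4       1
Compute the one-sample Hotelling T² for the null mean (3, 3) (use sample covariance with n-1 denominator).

Step 1 — sample mean vector:
  mean(X_1) = (1 + 9 + 7 + 4) / 4 = 21/4 = 5.25
  mean(X_2) = (6 + 6 + 5 + 1) / 4 = 18/4 = 4.5
  x̄ = (5.25, 4.5),  deviation x̄ - mu_0 = (5.25, 4.5) - (3, 3) = (2.25, 1.5).

Step 2 — sample covariance matrix, S[i,j] = (1/(n-1)) · Σ_k (x_{k,i} - mean_i) · (x_{k,j} - mean_j), divisor n-1 = 3:
  S[X_1,X_1] = ((-4.25)·(-4.25) + (3.75)·(3.75) + (1.75)·(1.75) + (-1.25)·(-1.25)) / 3 = 36.75/3 = 12.25
  S[X_1,X_2] = ((-4.25)·(1.5) + (3.75)·(1.5) + (1.75)·(0.5) + (-1.25)·(-3.5)) / 3 = 4.5/3 = 1.5
  S[X_2,X_2] = ((1.5)·(1.5) + (1.5)·(1.5) + (0.5)·(0.5) + (-3.5)·(-3.5)) / 3 = 17/3 = 5.6667
  S = [[12.25, 1.5],
 [1.5, 5.6667]].

Step 3 — invert S. det(S) = 12.25·5.6667 - (1.5)² = 67.1667.
  S^{-1} = (1/det) · [[d, -b], [-b, a]] = [[0.0844, -0.0223],
 [-0.0223, 0.1824]].

Step 4 — quadratic form (x̄ - mu_0)^T · S^{-1} · (x̄ - mu_0):
  S^{-1} · (x̄ - mu_0) = (0.1563, 0.2233),
  (x̄ - mu_0)^T · [...] = (2.25)·(0.1563) + (1.5)·(0.2233) = 0.6867.

Step 5 — scale by n: T² = 4 · 0.6867 = 2.7469.

T² ≈ 2.7469


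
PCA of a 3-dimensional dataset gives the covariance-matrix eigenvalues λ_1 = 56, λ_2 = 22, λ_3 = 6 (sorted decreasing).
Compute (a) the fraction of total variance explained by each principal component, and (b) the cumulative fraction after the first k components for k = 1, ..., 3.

Step 1 — total variance = trace(Sigma) = Σ λ_i = 56 + 22 + 6 = 84.

Step 2 — fraction explained by component i = λ_i / Σ λ:
  PC1: 56/84 = 0.6667
  PC2: 22/84 = 0.2619
  PC3: 6/84 = 0.0714

Step 3 — cumulative fraction after k components = (λ_1 + ... + λ_k) / Σ λ:
  k = 1: 56/84 = 0.6667
  k = 2: (56 + 22)/84 = 78/84 = 0.9286
  k = 3: (56 + 22 + 6)/84 = 84/84 = 1

Summary (fraction, with percent):

explained: PC1 0.6667 (66.67%), PC2 0.2619 (26.19%), PC3 0.0714 (7.14%);  cumulative: 0.6667, 0.9286, 1


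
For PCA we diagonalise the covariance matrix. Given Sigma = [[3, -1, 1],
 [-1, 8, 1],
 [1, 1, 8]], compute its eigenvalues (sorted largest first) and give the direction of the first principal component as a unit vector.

Step 1 — characteristic polynomial p(λ) = det(λI - Sigma) = λ³ - tr·λ² + c_1·λ - det, where tr = trace, c_1 = sum of the principal 2×2 minors, det = det(Sigma):
  tr = 3 + 8 + 8 = 19,
  c_1 = (3·8 - (-1)²) + (3·8 - (1)²) + (8·8 - (1)²) = 23 + 23 + 63 = 109,
  det = 3·(8·8 - (1)²) - (-1)·((-1)·8 - (1)·(1)) + (1)·((-1)·(1) - 8·(1)) = 3·(63) - (-1)·(-9) + (1)·(-9) = 171.
  So p(λ) = λ³ - 19λ² + 109λ - 171.
Step 2 — look for an integer root (rational root theorem: any rational root is an integer divisor of 171). Testing λ = 9:
  p(9) = 729 - 1539 + 981 - 171 = 0  ✓
  Dividing out (λ - 9): p(λ) = (λ - 9)(λ² - 10λ + 19).
Step 3 — remaining eigenvalues from the quadratic λ² - 10λ + 19 = 0:
  Δ = 10² - 4·19 = 100 - 76 = 24,  λ = (10 ± √24)/2 = (10 ± 4.899)/2 ≈ 7.4495 or 2.5505.
  Sorted: λ_1 = 9,  λ_2 = 7.4495,  λ_3 = 2.5505  (check: sum = 19 = tr ✓).

Step 4 — unit eigenvector for λ_1 = 9: v spans the null space of (Sigma - λ_1 I), whose rows are
  r_1 = (-6, -1, 1),  r_2 = (-1, -1, 1),  r_3 = (1, 1, -1).
  v is orthogonal to every row, so take v ∝ r_1 × r_2 = ((-1)·(1) - (1)·(-1), (1)·(-1) - (-6)·(1), (-6)·(-1) - (-1)·(-1)) = (0, 5, 5).
  Rescale (divide by 5): u = (0, 1, 1).
  ||u|| = √((0)² + (1)² + (1)²) = √(2) ≈ 1.4142,  v_1 = u/||u|| ≈ (0, 0.7071, 0.7071) (||v_1|| = 1).

λ_1 = 9,  λ_2 = 7.4495,  λ_3 = 2.5505;  v_1 ≈ (0, 0.7071, 0.7071)


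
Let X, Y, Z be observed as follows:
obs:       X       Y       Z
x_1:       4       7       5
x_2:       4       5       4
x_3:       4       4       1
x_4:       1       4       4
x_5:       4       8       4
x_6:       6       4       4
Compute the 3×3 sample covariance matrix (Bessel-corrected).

Step 1 — column means:
  mean(X) = (4 + 4 + 4 + 1 + 4 + 6) / 6 = 23/6 = 3.8333
  mean(Y) = (7 + 5 + 4 + 4 + 8 + 4) / 6 = 32/6 = 5.3333
  mean(Z) = (5 + 4 + 1 + 4 + 4 + 4) / 6 = 22/6 = 3.6667

Step 2 — sample covariance S[i,j] = (1/(n-1)) · Σ_k (x_{k,i} - mean_i) · (x_{k,j} - mean_j), with n-1 = 5.
  S[X,X] = ((0.1667)·(0.1667) + (0.1667)·(0.1667) + (0.1667)·(0.1667) + (-2.8333)·(-2.8333) + (0.1667)·(0.1667) + (2.1667)·(2.1667)) / 5 = 12.8333/5 = 2.5667
  S[X,Y] = ((0.1667)·(1.6667) + (0.1667)·(-0.3333) + (0.1667)·(-1.3333) + (-2.8333)·(-1.3333) + (0.1667)·(2.6667) + (2.1667)·(-1.3333)) / 5 = 1.3333/5 = 0.2667
  S[X,Z] = ((0.1667)·(1.3333) + (0.1667)·(0.3333) + (0.1667)·(-2.6667) + (-2.8333)·(0.3333) + (0.1667)·(0.3333) + (2.1667)·(0.3333)) / 5 = -0.3333/5 = -0.0667
  S[Y,Y] = ((1.6667)·(1.6667) + (-0.3333)·(-0.3333) + (-1.3333)·(-1.3333) + (-1.3333)·(-1.3333) + (2.6667)·(2.6667) + (-1.3333)·(-1.3333)) / 5 = 15.3333/5 = 3.0667
  S[Y,Z] = ((1.6667)·(1.3333) + (-0.3333)·(0.3333) + (-1.3333)·(-2.6667) + (-1.3333)·(0.3333) + (2.6667)·(0.3333) + (-1.3333)·(0.3333)) / 5 = 5.6667/5 = 1.1333
  S[Z,Z] = ((1.3333)·(1.3333) + (0.3333)·(0.3333) + (-2.6667)·(-2.6667) + (0.3333)·(0.3333) + (0.3333)·(0.3333) + (0.3333)·(0.3333)) / 5 = 9.3333/5 = 1.8667

S is symmetric (S[j,i] = S[i,j]). Assembling:

S = [[2.5667, 0.2667, -0.0667],
 [0.2667, 3.0667, 1.1333],
 [-0.0667, 1.1333, 1.8667]]


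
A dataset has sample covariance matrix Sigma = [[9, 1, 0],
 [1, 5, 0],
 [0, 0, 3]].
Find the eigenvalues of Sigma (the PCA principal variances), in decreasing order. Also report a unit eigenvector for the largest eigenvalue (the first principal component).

Step 1 — characteristic polynomial p(λ) = det(λI - Sigma) = λ³ - tr·λ² + c_1·λ - det, where tr = trace, c_1 = sum of the principal 2×2 minors, det = det(Sigma):
  tr = 9 + 5 + 3 = 17,
  c_1 = (9·5 - (1)²) + (9·3 - (0)²) + (5·3 - (0)²) = 44 + 27 + 15 = 86,
  det = 9·(5·3 - (0)²) - (1)·((1)·3 - (0)·(0)) + (0)·((1)·(0) - 5·(0)) = 9·(15) - (1)·(3) + (0)·(0) = 132.
  So p(λ) = λ³ - 17λ² + 86λ - 132.
Step 2 — look for an integer root (rational root theorem: any rational root is an integer divisor of 132). Testing λ = 3:
  p(3) = 27 - 153 + 258 - 132 = 0  ✓
  Dividing out (λ - 3): p(λ) = (λ - 3)(λ² - 14λ + 44).
Step 3 — remaining eigenvalues from the quadratic λ² - 14λ + 44 = 0:
  Δ = 14² - 4·44 = 196 - 176 = 20,  λ = (14 ± √20)/2 = (14 ± 4.4721)/2 ≈ 9.2361 or 4.7639.
  Sorted: λ_1 = 9.2361,  λ_2 = 4.7639,  λ_3 = 3  (check: sum = 17 = tr ✓).

Step 4 — unit eigenvector for λ_1 ≈ 9.2361: v spans the null space of (Sigma - λ_1 I), whose rows are
  r_1 = (-0.2361, 1, 0),  r_2 = (1, -4.2361, 0),  r_3 = (0, 0, -6.2361).
  v is orthogonal to every row, so take v ∝ r_1 × r_3 = ((1)·(-6.2361) - (0)·(0), (0)·(0) - (-0.2361)·(-6.2361), (-0.2361)·(0) - (1)·(0)) ≈ (-6.2361, -1.4721, 0).
  Rescale (multiply by -1 so the first nonzero entry is positive): u = (6.2361, 1.4721, 0).
  ||u|| = √((6.2361)² + (1.4721)² + (0)²) = √(41.0557) ≈ 6.4075,  v_1 = u/||u|| ≈ (0.9732, 0.2298, 0) (||v_1|| = 1).

λ_1 = 9.2361,  λ_2 = 4.7639,  λ_3 = 3;  v_1 ≈ (0.9732, 0.2298, 0)


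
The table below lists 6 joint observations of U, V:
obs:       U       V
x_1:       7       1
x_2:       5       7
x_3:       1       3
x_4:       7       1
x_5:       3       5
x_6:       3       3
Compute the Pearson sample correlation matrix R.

Step 1 — column means:
  mean(U) = (7 + 5 + 1 + 7 + 3 + 3) / 6 = 26/6 = 4.3333
  mean(V) = (1 + 7 + 3 + 1 + 5 + 3) / 6 = 20/6 = 3.3333

Step 2 — sample variances and covariances s[i,j] = (1/(n-1)) · Σ_k (x_{k,i} - mean_i) · (x_{k,j} - mean_j), with n-1 = 5:
  s[U,U] = ((2.6667)·(2.6667) + (0.6667)·(0.6667) + (-3.3333)·(-3.3333) + (2.6667)·(2.6667) + (-1.3333)·(-1.3333) + (-1.3333)·(-1.3333)) / 5 = 29.3333/5 = 5.8667
  s[U,V] = ((2.6667)·(-2.3333) + (0.6667)·(3.6667) + (-3.3333)·(-0.3333) + (2.6667)·(-2.3333) + (-1.3333)·(1.6667) + (-1.3333)·(-0.3333)) / 5 = -10.6667/5 = -2.1333
  s[V,V] = ((-2.3333)·(-2.3333) + (3.6667)·(3.6667) + (-0.3333)·(-0.3333) + (-2.3333)·(-2.3333) + (1.6667)·(1.6667) + (-0.3333)·(-0.3333)) / 5 = 27.3333/5 = 5.4667
  Sample standard deviations s_i = √(s[i,i]):
  s(U) = √(5.8667) = 2.4221
  s(V) = √(5.4667) = 2.3381

Step 3 — r_{ij} = s_{ij} / (s_i · s_j):
  r[U,U] = 1 (diagonal).
  r[U,V] = -2.1333 / (2.4221 · 2.3381) = -2.1333 / 5.6631 = -0.3767
  r[V,V] = 1 (diagonal).

R is symmetric with unit diagonal. Assembling:

R = [[1, -0.3767],
 [-0.3767, 1]]


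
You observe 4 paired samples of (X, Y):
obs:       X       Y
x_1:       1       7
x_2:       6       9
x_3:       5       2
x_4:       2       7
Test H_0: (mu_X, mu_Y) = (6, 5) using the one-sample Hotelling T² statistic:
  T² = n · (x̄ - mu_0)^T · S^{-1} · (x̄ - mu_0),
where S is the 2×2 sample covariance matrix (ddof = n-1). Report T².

Step 1 — sample mean vector:
  mean(X) = (1 + 6 + 5 + 2) / 4 = 14/4 = 3.5
  mean(Y) = (7 + 9 + 2 + 7) / 4 = 25/4 = 6.25
  x̄ = (3.5, 6.25),  deviation x̄ - mu_0 = (3.5, 6.25) - (6, 5) = (-2.5, 1.25).

Step 2 — sample covariance matrix, S[i,j] = (1/(n-1)) · Σ_k (x_{k,i} - mean_i) · (x_{k,j} - mean_j), divisor n-1 = 3:
  S[X,X] = ((-2.5)·(-2.5) + (2.5)·(2.5) + (1.5)·(1.5) + (-1.5)·(-1.5)) / 3 = 17/3 = 5.6667
  S[X,Y] = ((-2.5)·(0.75) + (2.5)·(2.75) + (1.5)·(-4.25) + (-1.5)·(0.75)) / 3 = -2.5/3 = -0.8333
  S[Y,Y] = ((0.75)·(0.75) + (2.75)·(2.75) + (-4.25)·(-4.25) + (0.75)·(0.75)) / 3 = 26.75/3 = 8.9167
  S = [[5.6667, -0.8333],
 [-0.8333, 8.9167]].

Step 3 — invert S. det(S) = 5.6667·8.9167 - (-0.8333)² = 49.8333.
  S^{-1} = (1/det) · [[d, -b], [-b, a]] = [[0.1789, 0.0167],
 [0.0167, 0.1137]].

Step 4 — quadratic form (x̄ - mu_0)^T · S^{-1} · (x̄ - mu_0):
  S^{-1} · (x̄ - mu_0) = (-0.4264, 0.1003),
  (x̄ - mu_0)^T · [...] = (-2.5)·(-0.4264) + (1.25)·(0.1003) = 1.1915.

Step 5 — scale by n: T² = 4 · 1.1915 = 4.7659.

T² ≈ 4.7659


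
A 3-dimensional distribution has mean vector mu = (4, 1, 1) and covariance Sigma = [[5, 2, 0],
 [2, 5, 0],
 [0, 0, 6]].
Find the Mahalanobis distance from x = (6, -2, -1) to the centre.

Step 1 — centre the observation: (x - mu) = (2, -3, -2).

Step 2 — invert Sigma (cofactor / det for 3×3, or solve directly):
  Sigma^{-1} = [[0.2381, -0.0952, 0],
 [-0.0952, 0.2381, 0],
 [0, 0, 0.1667]].

Step 3 — form the quadratic (x - mu)^T · Sigma^{-1} · (x - mu):
  Sigma^{-1} · (x - mu) = (0.7619, -0.9048, -0.3333).
  (x - mu)^T · [Sigma^{-1} · (x - mu)] = (2)·(0.7619) + (-3)·(-0.9048) + (-2)·(-0.3333) = 4.9048.

Step 4 — take square root: d = √(4.9048) ≈ 2.2147.

d(x, mu) = √(4.9048) ≈ 2.2147


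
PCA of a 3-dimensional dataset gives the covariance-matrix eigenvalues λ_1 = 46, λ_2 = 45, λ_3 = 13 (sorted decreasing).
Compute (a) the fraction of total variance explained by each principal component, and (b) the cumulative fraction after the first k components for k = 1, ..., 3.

Step 1 — total variance = trace(Sigma) = Σ λ_i = 46 + 45 + 13 = 104.

Step 2 — fraction explained by component i = λ_i / Σ λ:
  PC1: 46/104 = 0.4423
  PC2: 45/104 = 0.4327
  PC3: 13/104 = 0.125

Step 3 — cumulative fraction after k components = (λ_1 + ... + λ_k) / Σ λ:
  k = 1: 46/104 = 0.4423
  k = 2: (46 + 45)/104 = 91/104 = 0.875
  k = 3: (46 + 45 + 13)/104 = 104/104 = 1

Summary (fraction, with percent):

explained: PC1 0.4423 (44.23%), PC2 0.4327 (43.27%), PC3 0.125 (12.5%);  cumulative: 0.4423, 0.875, 1


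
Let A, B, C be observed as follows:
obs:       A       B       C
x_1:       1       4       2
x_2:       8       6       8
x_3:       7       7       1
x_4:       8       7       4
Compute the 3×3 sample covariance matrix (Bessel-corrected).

Step 1 — column means:
  mean(A) = (1 + 8 + 7 + 8) / 4 = 24/4 = 6
  mean(B) = (4 + 6 + 7 + 7) / 4 = 24/4 = 6
  mean(C) = (2 + 8 + 1 + 4) / 4 = 15/4 = 3.75

Step 2 — sample covariance S[i,j] = (1/(n-1)) · Σ_k (x_{k,i} - mean_i) · (x_{k,j} - mean_j), with n-1 = 3.
  S[A,A] = ((-5)·(-5) + (2)·(2) + (1)·(1) + (2)·(2)) / 3 = 34/3 = 11.3333
  S[A,B] = ((-5)·(-2) + (2)·(0) + (1)·(1) + (2)·(1)) / 3 = 13/3 = 4.3333
  S[A,C] = ((-5)·(-1.75) + (2)·(4.25) + (1)·(-2.75) + (2)·(0.25)) / 3 = 15/3 = 5
  S[B,B] = ((-2)·(-2) + (0)·(0) + (1)·(1) + (1)·(1)) / 3 = 6/3 = 2
  S[B,C] = ((-2)·(-1.75) + (0)·(4.25) + (1)·(-2.75) + (1)·(0.25)) / 3 = 1/3 = 0.3333
  S[C,C] = ((-1.75)·(-1.75) + (4.25)·(4.25) + (-2.75)·(-2.75) + (0.25)·(0.25)) / 3 = 28.75/3 = 9.5833

S is symmetric (S[j,i] = S[i,j]). Assembling:

S = [[11.3333, 4.3333, 5],
 [4.3333, 2, 0.3333],
 [5, 0.3333, 9.5833]]
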